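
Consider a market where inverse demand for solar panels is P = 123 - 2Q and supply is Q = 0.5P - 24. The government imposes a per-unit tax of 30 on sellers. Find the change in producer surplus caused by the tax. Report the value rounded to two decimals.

Rewriting supply in inverse form: P = 48 + 2Q.
Without the tax, 123 - 2Q = 48 + 2Q so Q* = 18.75 and P* = 85.5.
With the tax, sellers need 30 more per unit: 123 - 2Q = 48 + 2Q + 30, so Q_t = 11.25. Buyers pay P_b = 100.5; sellers receive P_s = P_b - 30 = 70.5.
Producers lose the trapezoid between P_s and P* out to Q_t plus the triangle from Q_t to Q*: change in PS = 126.5625 - 351.5625 = -225.

-225.00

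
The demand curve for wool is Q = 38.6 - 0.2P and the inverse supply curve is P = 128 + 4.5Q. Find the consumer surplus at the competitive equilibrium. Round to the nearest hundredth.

Rewriting demand in inverse form: P = 193 - 5Q.
Setting demand equal to supply, 65 = 9.5Q, so Q* = 6.8421 and P* = 158.7895.
CS is the area between the demand curve and P* from 0 to Q*: (1/2)(6.8421)(34.2105) = 117.036.

117.04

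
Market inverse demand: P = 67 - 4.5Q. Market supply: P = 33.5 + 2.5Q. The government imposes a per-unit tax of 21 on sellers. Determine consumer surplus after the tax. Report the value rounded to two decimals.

7.17

Pre-tax equilibrium: 67 - 4.5Q = 33.5 + 2.5Q gives Q* = 4.7857, P* = 45.4643.
With the tax, sellers need 21 more per unit: 67 - 4.5Q = 33.5 + 2.5Q + 21, so Q_t = 1.7857. Buyers pay P_b = 58.9643; sellers receive P_s = P_b - 21 = 37.9643.
CS = (1/2)(Q_t)(67 - P_b) = (1/2)(1.7857)(8.0357) = 7.1747.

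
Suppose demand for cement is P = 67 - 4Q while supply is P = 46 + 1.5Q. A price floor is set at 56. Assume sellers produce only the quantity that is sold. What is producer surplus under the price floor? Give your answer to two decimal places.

21.83

Free-market equilibrium: 67 - 4Q = 46 + 1.5Q gives Q* = 3.8182, P* = 51.7273.
At P = 56, buyers demand (67 - 56)/4 = 2.75 while sellers would supply more, so the quantity traded is 2.75 at price 56.
The supply price at Q = 2.75 is 50.125. PS is the trapezoid between 56 and supply over [0, 2.75]: (1/2)[(56 - 46) + (56 - 50.125)](2.75) = 21.8281.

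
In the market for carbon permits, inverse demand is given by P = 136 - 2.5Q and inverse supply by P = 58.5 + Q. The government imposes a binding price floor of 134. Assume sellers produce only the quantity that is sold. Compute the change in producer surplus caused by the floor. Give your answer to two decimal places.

-185.07

Free-market equilibrium: 136 - 2.5Q = 58.5 + Q gives Q* = 22.1429, P* = 80.6429.
At the floor price 134, quantity demanded is (136 - 134)/2.5 = 0.8; demand is the short side, so Q = 0.8 trades at P = 134.
PS goes from (1/2)(22.1429)(22.1429) = 245.1531 to 60.08 (computed as (134 - 58.5)(0.8) - (1/2)(1)(0.8)^2), a change of -185.0731.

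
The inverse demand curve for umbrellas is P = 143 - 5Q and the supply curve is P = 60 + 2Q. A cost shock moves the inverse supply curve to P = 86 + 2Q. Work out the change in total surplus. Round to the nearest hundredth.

Initial equilibrium: Q_0 = 11.8571, P_0 = 83.7143; CS_0 = (1/2)(11.8571)(59.2857) = 351.4796, PS_0 = (1/2)(11.8571)(23.7143) = 140.5918.
New equilibrium: 143 - 5Q = 86 + 2Q gives Q_1 = 8.1429, P_1 = 102.2857; CS_1 = 165.7653, PS_1 = 66.3061.
Change in total surplus = (165.7653 + 66.3061) - (351.4796 + 140.5918) = -260.

-260.00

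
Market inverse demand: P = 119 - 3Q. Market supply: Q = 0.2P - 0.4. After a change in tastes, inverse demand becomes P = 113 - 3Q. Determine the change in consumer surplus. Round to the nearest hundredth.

Rewriting supply in inverse form: P = 2 + 5Q.
Initial equilibrium: Q_0 = 14.625, P_0 = 75.125; CS_0 = (1/2)(14.625)(43.875) = 320.8359, PS_0 = (1/2)(14.625)(73.125) = 534.7266.
New equilibrium: 113 - 3Q = 2 + 5Q gives Q_1 = 13.875, P_1 = 71.375; CS_1 = 288.7734, PS_1 = 481.2891.
Change in consumer surplus = 288.7734 - 320.8359 = -32.0625.

-32.06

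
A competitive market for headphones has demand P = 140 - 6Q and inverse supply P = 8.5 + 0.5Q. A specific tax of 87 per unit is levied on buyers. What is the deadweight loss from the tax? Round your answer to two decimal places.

Without the tax, 140 - 6Q = 8.5 + 0.5Q so Q* = 20.2308 and P* = 18.6154.
A tax on buyers shifts demand down by 87: (140 - 87) - 6Q = 8.5 + 0.5Q, so Q_t = 6.8462. Buyers pay P_b = 98.9231; sellers receive P_s = P_b - 87 = 11.9231.
The welfare triangle lost has base Q* - Q_t = 13.3846 and height t = 87, so DWL = (1/2)(13.3846)(87) = 582.2308.

582.23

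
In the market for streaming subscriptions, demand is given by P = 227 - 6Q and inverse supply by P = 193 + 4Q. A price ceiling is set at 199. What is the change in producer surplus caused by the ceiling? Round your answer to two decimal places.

-18.62

Without the control, 227 - 6Q = 193 + 4Q so Q* = 3.4 and P* = 206.6.
At the ceiling price 199, quantity supplied is (199 - 193)/4 = 1.5; supply is the short side, so Q = 1.5 trades at P = 199.
PS goes from (1/2)(3.4)(13.6) = 23.12 to 4.5 (computed as (199 - 193)(1.5) - (1/2)(4)(1.5)^2), a change of -18.62.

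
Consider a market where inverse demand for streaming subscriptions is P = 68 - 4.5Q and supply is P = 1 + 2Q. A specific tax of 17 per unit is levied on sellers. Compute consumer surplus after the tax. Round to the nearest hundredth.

Pre-tax equilibrium: 68 - 4.5Q = 1 + 2Q gives Q* = 10.3077, P* = 21.6154.
A tax on sellers shifts supply up by 17: 68 - 4.5Q = 1 + 2Q + 17, so Q_t = 7.6923. Buyers pay P_b = 33.3846; sellers receive P_s = P_b - 17 = 16.3846.
Consumer surplus is the triangle under demand above P_b: (1/2)(7.6923)(68 - 33.3846) = 133.1361.

133.14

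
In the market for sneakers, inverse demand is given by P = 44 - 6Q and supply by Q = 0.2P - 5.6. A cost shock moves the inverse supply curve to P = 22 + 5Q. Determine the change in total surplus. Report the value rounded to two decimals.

Rewriting supply in inverse form: P = 28 + 5Q.
Initial equilibrium: Q_0 = 1.4545, P_0 = 35.2727; CS_0 = (1/2)(1.4545)(8.7273) = 6.3471, PS_0 = (1/2)(1.4545)(7.2727) = 5.2893.
New equilibrium: 44 - 6Q = 22 + 5Q gives Q_1 = 2, P_1 = 32; CS_1 = 12, PS_1 = 10.
Change in total surplus = (12 + 10) - (6.3471 + 5.2893) = 10.3636.

10.36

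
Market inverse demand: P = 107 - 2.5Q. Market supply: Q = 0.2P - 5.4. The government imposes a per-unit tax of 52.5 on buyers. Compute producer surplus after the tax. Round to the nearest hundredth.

Rewriting supply in inverse form: P = 27 + 5Q.
Without the tax, 107 - 2.5Q = 27 + 5Q so Q* = 10.6667 and P* = 80.3333.
A tax on buyers shifts demand down by 52.5: (107 - 52.5) - 2.5Q = 27 + 5Q, so Q_t = 3.6667. Buyers pay P_b = 97.8333; sellers receive P_s = P_b - 52.5 = 45.3333.
PS = (1/2)(Q_t)(P_s - 27) = (1/2)(3.6667)(18.3333) = 33.6111.

33.61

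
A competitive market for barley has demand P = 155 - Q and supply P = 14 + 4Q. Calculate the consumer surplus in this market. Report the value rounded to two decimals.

Equilibrium: 155 - Q = 14 + 4Q, so Q* = 28.2 and P* = 126.8.
The demand choke price is 155, so CS = (1/2)(Q*)(155 - P*) = (1/2)(28.2)(28.2) = 397.62.

397.62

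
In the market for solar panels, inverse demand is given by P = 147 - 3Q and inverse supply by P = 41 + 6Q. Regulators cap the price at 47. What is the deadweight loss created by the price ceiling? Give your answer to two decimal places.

522.72

Free-market equilibrium: 147 - 3Q = 41 + 6Q gives Q* = 11.7778, P* = 111.6667.
At P = 47, sellers supply (47 - 41)/6 = 1 while buyers want more, so the quantity traded is 1 at price 47.
At Q = 1 the demand price is 144 and the supply price is 47. Deadweight loss is the triangle between the curves from 1 to 11.7778: (1/2)(144 - 47)(11.7778 - 1) = 522.7222.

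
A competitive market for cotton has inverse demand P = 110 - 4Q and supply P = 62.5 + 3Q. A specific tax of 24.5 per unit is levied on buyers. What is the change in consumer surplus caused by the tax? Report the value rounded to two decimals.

-70.50

Without the tax, 110 - 4Q = 62.5 + 3Q so Q* = 6.7857 and P* = 82.8571.
With the tax, buyers' net willingness to pay falls by 24.5: (110 - 24.5) - 4Q = 62.5 + 3Q, so Q_t = 3.2857. Buyers pay P_b = 96.8571; sellers receive P_s = P_b - 24.5 = 72.3571.
CS falls from (1/2)(6.7857)(27.1429) = 92.0918 to (1/2)(3.2857)(13.1429) = 21.5918, a change of -70.5.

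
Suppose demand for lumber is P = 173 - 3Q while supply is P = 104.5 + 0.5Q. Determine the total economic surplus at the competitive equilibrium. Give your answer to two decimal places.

670.32

Equilibrium: 173 - 3Q = 104.5 + 0.5Q, so Q* = 19.5714 and P* = 114.2857.
Total surplus is the full triangle between the curves from 0 to Q*: (1/2)(19.5714)(173 - 104.5) = 670.3214.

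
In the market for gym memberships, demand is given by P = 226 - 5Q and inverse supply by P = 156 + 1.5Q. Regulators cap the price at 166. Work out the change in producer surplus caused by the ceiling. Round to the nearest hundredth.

-53.65

Without the control, 226 - 5Q = 156 + 1.5Q so Q* = 10.7692 and P* = 172.1538.
At P = 166, sellers supply (166 - 156)/1.5 = 6.6667 while buyers want more, so the quantity traded is 6.6667 at price 166.
PS goes from (1/2)(10.7692)(16.1538) = 86.9822 to 33.3333 (computed as (166 - 156)(6.6667) - (1/2)(1.5)(6.6667)^2), a change of -53.6489.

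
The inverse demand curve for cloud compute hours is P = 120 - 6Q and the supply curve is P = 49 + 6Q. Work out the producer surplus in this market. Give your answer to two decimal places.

105.02

Equilibrium: 120 - 6Q = 49 + 6Q, so Q* = 5.9167 and P* = 84.5.
Producer surplus is the triangle above supply below P*: (1/2)(5.9167)(84.5 - 49) = (1/2)(5.9167)(35.5) = 105.0208.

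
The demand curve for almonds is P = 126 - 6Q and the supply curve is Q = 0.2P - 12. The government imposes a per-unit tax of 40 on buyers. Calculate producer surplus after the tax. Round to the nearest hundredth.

Rewriting supply in inverse form: P = 60 + 5Q.
Pre-tax equilibrium: 126 - 6Q = 60 + 5Q gives Q* = 6, P* = 90.
A tax on buyers shifts demand down by 40: (126 - 40) - 6Q = 60 + 5Q, so Q_t = 2.3636. Buyers pay P_b = 111.8182; sellers receive P_s = P_b - 40 = 71.8182.
PS = (1/2)(Q_t)(P_s - 60) = (1/2)(2.3636)(11.8182) = 13.9669.

13.97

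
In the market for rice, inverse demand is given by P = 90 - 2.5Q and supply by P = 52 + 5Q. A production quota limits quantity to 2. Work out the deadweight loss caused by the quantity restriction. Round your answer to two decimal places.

35.27

Without the quota, 90 - 2.5Q = 52 + 5Q gives Q* = 5.0667.
At Q = 2 the demand price is 90 - 2.5(2) = 85 and the supply price is 52 + 5(2) = 62.
DWL = (1/2)(gap between curves at 2) x (Q* - 2) = (1/2)(23)(3.0667) = 35.2667.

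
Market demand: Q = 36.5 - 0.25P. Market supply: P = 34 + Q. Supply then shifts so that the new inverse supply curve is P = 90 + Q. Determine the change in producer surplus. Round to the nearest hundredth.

-188.16

Rewriting demand in inverse form: P = 146 - 4Q.
Initial equilibrium: Q_0 = 22.4, P_0 = 56.4; CS_0 = (1/2)(22.4)(89.6) = 1003.52, PS_0 = (1/2)(22.4)(22.4) = 250.88.
New equilibrium: 146 - 4Q = 90 + Q gives Q_1 = 11.2, P_1 = 101.2; CS_1 = 250.88, PS_1 = 62.72.
Change in producer surplus = 62.72 - 250.88 = -188.16.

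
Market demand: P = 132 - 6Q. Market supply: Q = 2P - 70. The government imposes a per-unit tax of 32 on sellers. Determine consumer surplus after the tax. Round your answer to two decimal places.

300.00

Rewriting supply in inverse form: P = 35 + 0.5Q.
Pre-tax equilibrium: 132 - 6Q = 35 + 0.5Q gives Q* = 14.9231, P* = 42.4615.
With the tax, sellers need 32 more per unit: 132 - 6Q = 35 + 0.5Q + 32, so Q_t = 10. Buyers pay P_b = 72; sellers receive P_s = P_b - 32 = 40.
CS = (1/2)(Q_t)(132 - P_b) = (1/2)(10)(60) = 300.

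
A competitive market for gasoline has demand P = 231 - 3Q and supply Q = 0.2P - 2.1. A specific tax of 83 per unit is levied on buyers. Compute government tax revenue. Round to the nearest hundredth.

Rewriting supply in inverse form: P = 10.5 + 5Q.
Pre-tax equilibrium: 231 - 3Q = 10.5 + 5Q gives Q* = 27.5625, P* = 148.3125.
With the tax, buyers' net willingness to pay falls by 83: (231 - 83) - 3Q = 10.5 + 5Q, so Q_t = 17.1875. Buyers pay P_b = 179.4375; sellers receive P_s = P_b - 83 = 96.4375.
Revenue is the tax times quantity traded: 83 x 17.1875 = 1426.5625.

1426.56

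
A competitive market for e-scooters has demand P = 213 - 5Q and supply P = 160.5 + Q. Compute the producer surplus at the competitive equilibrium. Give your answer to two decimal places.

Set 213 - 5Q = 160.5 + Q, which gives 52.5 = 6Q, so Q* = 8.75 and P* = 213 - 5(8.75) = 169.25.
PS is the area between P* and the supply curve from 0 to Q*: (1/2)(8.75)(8.75) = 38.2812.

38.28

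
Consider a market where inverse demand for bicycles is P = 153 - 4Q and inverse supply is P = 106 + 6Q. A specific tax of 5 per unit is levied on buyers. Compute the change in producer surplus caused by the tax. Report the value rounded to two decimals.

Pre-tax equilibrium: 153 - 4Q = 106 + 6Q gives Q* = 4.7, P* = 134.2.
A tax on buyers shifts demand down by 5: (153 - 5) - 4Q = 106 + 6Q, so Q_t = 4.2. Buyers pay P_b = 136.2; sellers receive P_s = P_b - 5 = 131.2.
PS falls from (1/2)(4.7)(28.2) = 66.27 to (1/2)(4.2)(25.2) = 52.92, a change of -13.35.

-13.35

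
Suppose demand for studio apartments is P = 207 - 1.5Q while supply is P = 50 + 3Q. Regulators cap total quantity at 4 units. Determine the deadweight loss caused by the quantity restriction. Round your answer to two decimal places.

Without the quota, 207 - 1.5Q = 50 + 3Q gives Q* = 34.8889.
At Q = 4 the demand price is 207 - 1.5(4) = 201 and the supply price is 50 + 3(4) = 62.
Deadweight loss is the triangle between the curves from 4 to 34.8889: (1/2)(201 - 62)(34.8889 - 4) = 2146.7778.

2146.78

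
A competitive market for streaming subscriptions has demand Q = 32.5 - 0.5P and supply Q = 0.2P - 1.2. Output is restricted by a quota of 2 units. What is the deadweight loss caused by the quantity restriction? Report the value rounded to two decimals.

144.64

Rewriting demand in inverse form: P = 65 - 2Q.
Rewriting supply in inverse form: P = 6 + 5Q.
Unrestricted equilibrium: Q* = (65 - 6)/(2 + 5) = 8.4286.
At Q = 2 the demand price is 65 - 2(2) = 61 and the supply price is 6 + 5(2) = 16.
DWL = (1/2)(gap between curves at 2) x (Q* - 2) = (1/2)(45)(6.4286) = 144.6429.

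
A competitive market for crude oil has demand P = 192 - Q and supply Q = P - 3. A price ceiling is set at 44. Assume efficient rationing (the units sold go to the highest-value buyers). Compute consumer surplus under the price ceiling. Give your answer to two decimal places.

Rewriting supply in inverse form: P = 3 + Q.
Without the control, 192 - Q = 3 + Q so Q* = 94.5 and P* = 97.5.
At P = 44, sellers supply (44 - 3)/1 = 41 while buyers want more, so the quantity traded is 41 at price 44.
The demand price at Q = 41 is 151. CS is the trapezoid between demand and 44 over [0, 41]: (1/2)[(192 - 44) + (151 - 44)](41) = 5227.5.

5227.50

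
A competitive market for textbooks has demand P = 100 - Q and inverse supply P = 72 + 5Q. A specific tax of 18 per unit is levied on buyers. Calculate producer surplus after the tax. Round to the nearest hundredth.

Without the tax, 100 - Q = 72 + 5Q so Q* = 4.6667 and P* = 95.3333.
A tax on buyers shifts demand down by 18: (100 - 18) - Q = 72 + 5Q, so Q_t = 1.6667. Buyers pay P_b = 98.3333; sellers receive P_s = P_b - 18 = 80.3333.
Producer surplus is the triangle above supply below P_s: (1/2)(1.6667)(80.3333 - 72) = 6.9444.

6.94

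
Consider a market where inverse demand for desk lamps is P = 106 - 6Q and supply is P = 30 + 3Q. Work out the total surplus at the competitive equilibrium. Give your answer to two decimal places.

Set 106 - 6Q = 30 + 3Q, which gives 76 = 9Q, so Q* = 8.4444 and P* = 106 - 6(8.4444) = 55.3333.
Total surplus is the full triangle between the curves from 0 to Q*: (1/2)(8.4444)(106 - 30) = 320.8889.

320.89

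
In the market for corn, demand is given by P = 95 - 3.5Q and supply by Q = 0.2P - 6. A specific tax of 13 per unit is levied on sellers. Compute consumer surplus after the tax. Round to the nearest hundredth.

65.49

Rewriting supply in inverse form: P = 30 + 5Q.
Without the tax, 95 - 3.5Q = 30 + 5Q so Q* = 7.6471 and P* = 68.2353.
With the tax, sellers need 13 more per unit: 95 - 3.5Q = 30 + 5Q + 13, so Q_t = 6.1176. Buyers pay P_b = 73.5882; sellers receive P_s = P_b - 13 = 60.5882.
CS = (1/2)(Q_t)(95 - P_b) = (1/2)(6.1176)(21.4118) = 65.4948.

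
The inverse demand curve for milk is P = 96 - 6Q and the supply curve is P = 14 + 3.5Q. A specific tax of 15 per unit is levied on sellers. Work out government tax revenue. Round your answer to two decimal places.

Pre-tax equilibrium: 96 - 6Q = 14 + 3.5Q gives Q* = 8.6316, P* = 44.2105.
A tax on sellers shifts supply up by 15: 96 - 6Q = 14 + 3.5Q + 15, so Q_t = 7.0526. Buyers pay P_b = 53.6842; sellers receive P_s = P_b - 15 = 38.6842.
Revenue is the tax times quantity traded: 15 x 7.0526 = 105.7895.

105.79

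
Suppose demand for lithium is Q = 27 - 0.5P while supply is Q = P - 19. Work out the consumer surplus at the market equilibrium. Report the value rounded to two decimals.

136.11

Rewriting demand in inverse form: P = 54 - 2Q.
Rewriting supply in inverse form: P = 19 + Q.
Setting demand equal to supply, 35 = 3Q, so Q* = 11.6667 and P* = 30.6667.
The demand choke price is 54, so CS = (1/2)(Q*)(54 - P*) = (1/2)(11.6667)(23.3333) = 136.1111.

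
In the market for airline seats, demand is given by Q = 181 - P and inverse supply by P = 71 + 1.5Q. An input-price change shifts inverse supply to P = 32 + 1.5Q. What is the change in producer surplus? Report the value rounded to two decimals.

Rewriting demand in inverse form: P = 181 - Q.
Initial equilibrium: Q_0 = 44, P_0 = 137; CS_0 = (1/2)(44)(44) = 968, PS_0 = (1/2)(44)(66) = 1452.
New equilibrium: 181 - Q = 32 + 1.5Q gives Q_1 = 59.6, P_1 = 121.4; CS_1 = 1776.08, PS_1 = 2664.12.
Change in producer surplus = 2664.12 - 1452 = 1212.12.

1212.12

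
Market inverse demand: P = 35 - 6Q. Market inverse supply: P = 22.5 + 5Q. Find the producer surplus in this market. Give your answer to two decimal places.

3.23

Set 35 - 6Q = 22.5 + 5Q, which gives 12.5 = 11Q, so Q* = 1.1364 and P* = 35 - 6(1.1364) = 28.1818.
Producer surplus is the triangle above supply below P*: (1/2)(1.1364)(28.1818 - 22.5) = (1/2)(1.1364)(5.6818) = 3.2283.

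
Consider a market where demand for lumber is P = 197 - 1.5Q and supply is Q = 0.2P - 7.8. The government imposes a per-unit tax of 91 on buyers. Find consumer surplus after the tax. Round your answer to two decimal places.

79.69

Rewriting supply in inverse form: P = 39 + 5Q.
Without the tax, 197 - 1.5Q = 39 + 5Q so Q* = 24.3077 and P* = 160.5385.
With the tax, buyers' net willingness to pay falls by 91: (197 - 91) - 1.5Q = 39 + 5Q, so Q_t = 10.3077. Buyers pay P_b = 181.5385; sellers receive P_s = P_b - 91 = 90.5385.
CS = (1/2)(Q_t)(197 - P_b) = (1/2)(10.3077)(15.4615) = 79.6864.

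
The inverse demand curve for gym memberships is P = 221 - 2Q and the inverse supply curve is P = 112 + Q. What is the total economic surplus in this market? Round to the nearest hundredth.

Setting demand equal to supply, 109 = 3Q, so Q* = 36.3333 and P* = 148.3333.
Total surplus is the full triangle between the curves from 0 to Q*: (1/2)(36.3333)(221 - 112) = 1980.1667.

1980.17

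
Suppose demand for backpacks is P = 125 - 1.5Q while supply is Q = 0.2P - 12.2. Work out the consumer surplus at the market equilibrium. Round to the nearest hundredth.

Rewriting supply in inverse form: P = 61 + 5Q.
Setting demand equal to supply, 64 = 6.5Q, so Q* = 9.8462 and P* = 110.2308.
The demand choke price is 125, so CS = (1/2)(Q*)(125 - P*) = (1/2)(9.8462)(14.7692) = 72.7101.

72.71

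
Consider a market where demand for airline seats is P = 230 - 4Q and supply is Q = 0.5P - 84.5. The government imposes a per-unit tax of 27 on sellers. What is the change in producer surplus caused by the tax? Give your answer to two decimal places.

-71.25

Rewriting supply in inverse form: P = 169 + 2Q.
Without the tax, 230 - 4Q = 169 + 2Q so Q* = 10.1667 and P* = 189.3333.
A tax on sellers shifts supply up by 27: 230 - 4Q = 169 + 2Q + 27, so Q_t = 5.6667. Buyers pay P_b = 207.3333; sellers receive P_s = P_b - 27 = 180.3333.
PS falls from (1/2)(10.1667)(20.3333) = 103.3611 to (1/2)(5.6667)(11.3333) = 32.1111, a change of -71.25.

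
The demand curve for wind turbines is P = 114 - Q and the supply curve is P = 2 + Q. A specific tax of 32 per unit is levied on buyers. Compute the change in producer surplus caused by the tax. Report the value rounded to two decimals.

Pre-tax equilibrium: 114 - Q = 2 + Q gives Q* = 56, P* = 58.
With the tax, buyers' net willingness to pay falls by 32: (114 - 32) - Q = 2 + Q, so Q_t = 40. Buyers pay P_b = 74; sellers receive P_s = P_b - 32 = 42.
PS falls from (1/2)(56)(56) = 1568 to (1/2)(40)(40) = 800, a change of -768.

-768.00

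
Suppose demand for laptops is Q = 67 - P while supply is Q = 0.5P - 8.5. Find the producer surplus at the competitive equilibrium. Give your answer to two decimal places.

Rewriting demand in inverse form: P = 67 - Q.
Rewriting supply in inverse form: P = 17 + 2Q.
Set 67 - Q = 17 + 2Q, which gives 50 = 3Q, so Q* = 16.6667 and P* = 67 - (16.6667) = 50.3333.
PS is the area between P* and the supply curve from 0 to Q*: (1/2)(16.6667)(33.3333) = 277.7778.

277.78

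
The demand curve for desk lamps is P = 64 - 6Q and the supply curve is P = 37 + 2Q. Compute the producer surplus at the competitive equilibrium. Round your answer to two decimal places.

11.39

Setting demand equal to supply, 27 = 8Q, so Q* = 3.375 and P* = 43.75.
Producer surplus is the triangle above supply below P*: (1/2)(3.375)(43.75 - 37) = (1/2)(3.375)(6.75) = 11.3906.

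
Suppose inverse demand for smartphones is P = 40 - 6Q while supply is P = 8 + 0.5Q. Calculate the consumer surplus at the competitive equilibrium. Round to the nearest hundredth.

72.71

Set 40 - 6Q = 8 + 0.5Q, which gives 32 = 6.5Q, so Q* = 4.9231 and P* = 40 - 6(4.9231) = 10.4615.
Consumer surplus is the triangle under demand above P*: (1/2)(4.9231)(40 - 10.4615) = (1/2)(4.9231)(29.5385) = 72.7101.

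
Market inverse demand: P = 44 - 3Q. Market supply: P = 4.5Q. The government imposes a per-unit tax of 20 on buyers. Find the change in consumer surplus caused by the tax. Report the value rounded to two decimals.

Without the tax, 44 - 3Q = 4.5Q so Q* = 5.8667 and P* = 26.4.
With the tax, buyers' net willingness to pay falls by 20: (44 - 20) - 3Q = 4.5Q, so Q_t = 3.2. Buyers pay P_b = 34.4; sellers receive P_s = P_b - 20 = 14.4.
CS falls from (1/2)(5.8667)(17.6) = 51.6267 to (1/2)(3.2)(9.6) = 15.36, a change of -36.2667.

-36.27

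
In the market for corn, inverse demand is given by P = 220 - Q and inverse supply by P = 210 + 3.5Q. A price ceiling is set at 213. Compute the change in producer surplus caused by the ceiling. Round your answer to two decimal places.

Without the control, 220 - Q = 210 + 3.5Q so Q* = 2.2222 and P* = 217.7778.
At P = 213, sellers supply (213 - 210)/3.5 = 0.8571 while buyers want more, so the quantity traded is 0.8571 at price 213.
PS goes from (1/2)(2.2222)(7.7778) = 8.642 to 1.2857 (computed as (213 - 210)(0.8571) - (1/2)(3.5)(0.8571)^2), a change of -7.3563.

-7.36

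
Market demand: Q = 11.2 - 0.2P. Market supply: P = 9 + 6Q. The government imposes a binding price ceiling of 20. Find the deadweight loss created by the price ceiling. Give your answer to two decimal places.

Rewriting demand in inverse form: P = 56 - 5Q.
Without the control, 56 - 5Q = 9 + 6Q so Q* = 4.2727 and P* = 34.6364.
At the ceiling price 20, quantity supplied is (20 - 9)/6 = 1.8333; supply is the short side, so Q = 1.8333 trades at P = 20.
At Q = 1.8333 the demand price is 46.8333 and the supply price is 20. Deadweight loss is the triangle between the curves from 1.8333 to 4.2727: (1/2)(46.8333 - 20)(4.2727 - 1.8333) = 32.7285.

32.73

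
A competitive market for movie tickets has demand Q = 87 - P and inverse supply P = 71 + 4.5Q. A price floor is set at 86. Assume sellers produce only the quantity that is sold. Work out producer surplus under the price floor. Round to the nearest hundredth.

Rewriting demand in inverse form: P = 87 - Q.
Free-market equilibrium: 87 - Q = 71 + 4.5Q gives Q* = 2.9091, P* = 84.0909.
At the floor price 86, quantity demanded is (87 - 86)/1 = 1; demand is the short side, so Q = 1 trades at P = 86.
The supply price at Q = 1 is 75.5. PS is the trapezoid between 86 and supply over [0, 1]: (1/2)[(86 - 71) + (86 - 75.5)](1) = 12.75.

12.75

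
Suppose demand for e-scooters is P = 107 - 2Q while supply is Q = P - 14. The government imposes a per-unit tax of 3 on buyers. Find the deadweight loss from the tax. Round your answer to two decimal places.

Rewriting supply in inverse form: P = 14 + Q.
Pre-tax equilibrium: 107 - 2Q = 14 + Q gives Q* = 31, P* = 45.
With the tax, buyers' net willingness to pay falls by 3: (107 - 3) - 2Q = 14 + Q, so Q_t = 30. Buyers pay P_b = 47; sellers receive P_s = P_b - 3 = 44.
The welfare triangle lost has base Q* - Q_t = 1 and height t = 3, so DWL = (1/2)(1)(3) = 1.5.

1.50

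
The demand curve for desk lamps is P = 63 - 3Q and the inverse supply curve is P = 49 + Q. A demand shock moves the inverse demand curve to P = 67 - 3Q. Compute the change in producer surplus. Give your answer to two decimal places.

Initial equilibrium: Q_0 = 3.5, P_0 = 52.5; CS_0 = (1/2)(3.5)(10.5) = 18.375, PS_0 = (1/2)(3.5)(3.5) = 6.125.
New equilibrium: 67 - 3Q = 49 + Q gives Q_1 = 4.5, P_1 = 53.5; CS_1 = 30.375, PS_1 = 10.125.
Change in producer surplus = 10.125 - 6.125 = 4.

4.00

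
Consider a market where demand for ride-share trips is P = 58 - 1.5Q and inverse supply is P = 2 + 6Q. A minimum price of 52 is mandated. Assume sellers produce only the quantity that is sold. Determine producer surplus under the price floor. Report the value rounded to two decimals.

Without the control, 58 - 1.5Q = 2 + 6Q so Q* = 7.4667 and P* = 46.8.
At the floor price 52, quantity demanded is (58 - 52)/1.5 = 4; demand is the short side, so Q = 4 trades at P = 52.
The supply price at Q = 4 is 26. PS is the trapezoid between 52 and supply over [0, 4]: (1/2)[(52 - 2) + (52 - 26)](4) = 152.

152.00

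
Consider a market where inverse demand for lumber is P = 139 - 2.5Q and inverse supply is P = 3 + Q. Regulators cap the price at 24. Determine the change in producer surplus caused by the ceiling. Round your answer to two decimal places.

Free-market equilibrium: 139 - 2.5Q = 3 + Q gives Q* = 38.8571, P* = 41.8571.
At P = 24, sellers supply (24 - 3)/1 = 21 while buyers want more, so the quantity traded is 21 at price 24.
PS goes from (1/2)(38.8571)(38.8571) = 754.9388 to 220.5 (computed as (24 - 3)(21) - (1/2)(1)(21)^2), a change of -534.4388.

-534.44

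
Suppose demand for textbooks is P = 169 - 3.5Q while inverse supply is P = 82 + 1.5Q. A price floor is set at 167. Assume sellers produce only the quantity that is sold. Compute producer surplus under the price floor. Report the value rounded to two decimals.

48.33

Free-market equilibrium: 169 - 3.5Q = 82 + 1.5Q gives Q* = 17.4, P* = 108.1.
At the floor price 167, quantity demanded is (169 - 167)/3.5 = 0.5714; demand is the short side, so Q = 0.5714 trades at P = 167.
The supply price at Q = 0.5714 is 82.8571. PS is the trapezoid between 167 and supply over [0, 0.5714]: (1/2)[(167 - 82) + (167 - 82.8571)](0.5714) = 48.3265.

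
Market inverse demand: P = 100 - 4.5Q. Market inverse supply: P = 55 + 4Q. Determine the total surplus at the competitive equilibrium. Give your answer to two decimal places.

Set 100 - 4.5Q = 55 + 4Q, which gives 45 = 8.5Q, so Q* = 5.2941 and P* = 100 - 4.5(5.2941) = 76.1765.
Total surplus is the full triangle between the curves from 0 to Q*: (1/2)(5.2941)(100 - 55) = 119.1176.

119.12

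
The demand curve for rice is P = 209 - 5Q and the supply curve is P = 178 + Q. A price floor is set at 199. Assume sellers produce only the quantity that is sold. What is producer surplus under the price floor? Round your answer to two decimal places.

Without the control, 209 - 5Q = 178 + Q so Q* = 5.1667 and P* = 183.1667.
At the floor price 199, quantity demanded is (209 - 199)/5 = 2; demand is the short side, so Q = 2 trades at P = 199.
The supply price at Q = 2 is 180. PS is the trapezoid between 199 and supply over [0, 2]: (1/2)[(199 - 178) + (199 - 180)](2) = 40.

40.00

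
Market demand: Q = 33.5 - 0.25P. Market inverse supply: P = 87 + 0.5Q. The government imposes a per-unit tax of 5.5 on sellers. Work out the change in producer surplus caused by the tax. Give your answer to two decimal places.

-6.01

Rewriting demand in inverse form: P = 134 - 4Q.
Pre-tax equilibrium: 134 - 4Q = 87 + 0.5Q gives Q* = 10.4444, P* = 92.2222.
With the tax, sellers need 5.5 more per unit: 134 - 4Q = 87 + 0.5Q + 5.5, so Q_t = 9.2222. Buyers pay P_b = 97.1111; sellers receive P_s = P_b - 5.5 = 91.6111.
Producers lose the trapezoid between P_s and P* out to Q_t plus the triangle from Q_t to Q*: change in PS = 21.2623 - 27.2716 = -6.0093.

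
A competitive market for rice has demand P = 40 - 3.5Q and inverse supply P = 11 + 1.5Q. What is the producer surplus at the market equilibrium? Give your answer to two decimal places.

Set 40 - 3.5Q = 11 + 1.5Q, which gives 29 = 5Q, so Q* = 5.8 and P* = 40 - 3.5(5.8) = 19.7.
PS is the area between P* and the supply curve from 0 to Q*: (1/2)(5.8)(8.7) = 25.23.

25.23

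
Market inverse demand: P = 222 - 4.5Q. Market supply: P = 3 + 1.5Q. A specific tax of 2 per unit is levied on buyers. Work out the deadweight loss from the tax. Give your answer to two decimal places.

0.33

Without the tax, 222 - 4.5Q = 3 + 1.5Q so Q* = 36.5 and P* = 57.75.
With the tax, buyers' net willingness to pay falls by 2: (222 - 2) - 4.5Q = 3 + 1.5Q, so Q_t = 36.1667. Buyers pay P_b = 59.25; sellers receive P_s = P_b - 2 = 57.25.
The welfare triangle lost has base Q* - Q_t = 0.3333 and height t = 2, so DWL = (1/2)(0.3333)(2) = 0.3333.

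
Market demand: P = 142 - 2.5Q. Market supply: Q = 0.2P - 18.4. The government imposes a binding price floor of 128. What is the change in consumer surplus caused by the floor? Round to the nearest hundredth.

-16.36

Rewriting supply in inverse form: P = 92 + 5Q.
Free-market equilibrium: 142 - 2.5Q = 92 + 5Q gives Q* = 6.6667, P* = 125.3333.
At P = 128, buyers demand (142 - 128)/2.5 = 5.6 while sellers would supply more, so the quantity traded is 5.6 at price 128.
CS goes from (1/2)(6.6667)(16.6667) = 55.5556 to 39.2 (computed as (142 - 128)(5.6) - (1/2)(2.5)(5.6)^2), a change of -16.3556.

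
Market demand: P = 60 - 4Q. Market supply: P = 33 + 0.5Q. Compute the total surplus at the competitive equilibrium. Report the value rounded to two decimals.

81.00

Setting demand equal to supply, 27 = 4.5Q, so Q* = 6 and P* = 36.
CS = (1/2)(6)(24) = 72 and PS = (1/2)(6)(3) = 9, so total surplus = 81.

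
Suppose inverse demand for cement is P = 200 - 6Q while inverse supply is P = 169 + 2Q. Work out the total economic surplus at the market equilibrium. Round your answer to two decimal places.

Setting demand equal to supply, 31 = 8Q, so Q* = 3.875 and P* = 176.75.
Total surplus is the full triangle between the curves from 0 to Q*: (1/2)(3.875)(200 - 169) = 60.0625.

60.06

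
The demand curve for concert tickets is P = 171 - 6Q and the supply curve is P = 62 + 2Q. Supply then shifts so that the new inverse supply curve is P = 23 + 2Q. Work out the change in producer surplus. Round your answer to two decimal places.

Initial equilibrium: Q_0 = 13.625, P_0 = 89.25; CS_0 = (1/2)(13.625)(81.75) = 556.9219, PS_0 = (1/2)(13.625)(27.25) = 185.6406.
New equilibrium: 171 - 6Q = 23 + 2Q gives Q_1 = 18.5, P_1 = 60; CS_1 = 1026.75, PS_1 = 342.25.
Change in producer surplus = 342.25 - 185.6406 = 156.6094.

156.61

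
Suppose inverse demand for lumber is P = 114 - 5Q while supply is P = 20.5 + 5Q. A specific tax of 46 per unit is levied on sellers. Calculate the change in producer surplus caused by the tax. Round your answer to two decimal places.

-162.15

Pre-tax equilibrium: 114 - 5Q = 20.5 + 5Q gives Q* = 9.35, P* = 67.25.
A tax on sellers shifts supply up by 46: 114 - 5Q = 20.5 + 5Q + 46, so Q_t = 4.75. Buyers pay P_b = 90.25; sellers receive P_s = P_b - 46 = 44.25.
PS falls from (1/2)(9.35)(46.75) = 218.5563 to (1/2)(4.75)(23.75) = 56.4062, a change of -162.15.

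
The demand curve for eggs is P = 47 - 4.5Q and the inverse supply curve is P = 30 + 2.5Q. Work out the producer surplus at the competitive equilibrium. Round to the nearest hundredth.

7.37

Equilibrium: 47 - 4.5Q = 30 + 2.5Q, so Q* = 2.4286 and P* = 36.0714.
PS is the area between P* and the supply curve from 0 to Q*: (1/2)(2.4286)(6.0714) = 7.3724.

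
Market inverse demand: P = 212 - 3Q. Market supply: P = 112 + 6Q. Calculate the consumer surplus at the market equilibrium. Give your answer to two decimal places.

Set 212 - 3Q = 112 + 6Q, which gives 100 = 9Q, so Q* = 11.1111 and P* = 212 - 3(11.1111) = 178.6667.
CS is the area between the demand curve and P* from 0 to Q*: (1/2)(11.1111)(33.3333) = 185.1852.

185.19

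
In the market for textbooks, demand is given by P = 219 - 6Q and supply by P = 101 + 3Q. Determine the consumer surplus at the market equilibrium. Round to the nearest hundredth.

Setting demand equal to supply, 118 = 9Q, so Q* = 13.1111 and P* = 140.3333.
Consumer surplus is the triangle under demand above P*: (1/2)(13.1111)(219 - 140.3333) = (1/2)(13.1111)(78.6667) = 515.7037.

515.70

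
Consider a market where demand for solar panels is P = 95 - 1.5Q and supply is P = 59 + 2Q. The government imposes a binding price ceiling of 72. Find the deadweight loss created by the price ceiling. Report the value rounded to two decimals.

25.08

Without the control, 95 - 1.5Q = 59 + 2Q so Q* = 10.2857 and P* = 79.5714.
At the ceiling price 72, quantity supplied is (72 - 59)/2 = 6.5; supply is the short side, so Q = 6.5 trades at P = 72.
The lost-trades triangle has base Q* - 6.5 = 3.7857 and height equal to the gap between the curves at Q = 6.5, which is 85.25 - 72 = 13.25. DWL = (1/2)(3.7857)(13.25) = 25.0804.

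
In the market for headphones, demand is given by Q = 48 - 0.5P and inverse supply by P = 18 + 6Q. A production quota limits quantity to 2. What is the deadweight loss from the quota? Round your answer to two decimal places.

240.25

Rewriting demand in inverse form: P = 96 - 2Q.
Without the quota, 96 - 2Q = 18 + 6Q gives Q* = 9.75.
At Q = 2 the demand price is 96 - 2(2) = 92 and the supply price is 18 + 6(2) = 30.
Deadweight loss is the triangle between the curves from 2 to 9.75: (1/2)(92 - 30)(9.75 - 2) = 240.25.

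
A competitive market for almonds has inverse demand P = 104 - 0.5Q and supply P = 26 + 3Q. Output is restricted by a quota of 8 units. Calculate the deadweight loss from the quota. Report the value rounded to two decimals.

357.14

Without the quota, 104 - 0.5Q = 26 + 3Q gives Q* = 22.2857.
At Q = 8 the demand price is 104 - 0.5(8) = 100 and the supply price is 26 + 3(8) = 50.
Deadweight loss is the triangle between the curves from 8 to 22.2857: (1/2)(100 - 50)(22.2857 - 8) = 357.1429.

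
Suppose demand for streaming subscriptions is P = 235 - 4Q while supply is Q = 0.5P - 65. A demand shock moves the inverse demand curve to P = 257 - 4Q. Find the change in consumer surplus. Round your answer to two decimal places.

Rewriting supply in inverse form: P = 130 + 2Q.
Initial equilibrium: Q_0 = 17.5, P_0 = 165; CS_0 = (1/2)(17.5)(70) = 612.5, PS_0 = (1/2)(17.5)(35) = 306.25.
New equilibrium: 257 - 4Q = 130 + 2Q gives Q_1 = 21.1667, P_1 = 172.3333; CS_1 = 896.0556, PS_1 = 448.0278.
Change in consumer surplus = 896.0556 - 612.5 = 283.5556.

283.56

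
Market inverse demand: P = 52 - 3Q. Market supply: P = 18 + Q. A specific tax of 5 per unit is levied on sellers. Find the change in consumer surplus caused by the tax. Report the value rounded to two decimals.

-29.53

Pre-tax equilibrium: 52 - 3Q = 18 + Q gives Q* = 8.5, P* = 26.5.
A tax on sellers shifts supply up by 5: 52 - 3Q = 18 + Q + 5, so Q_t = 7.25. Buyers pay P_b = 30.25; sellers receive P_s = P_b - 5 = 25.25.
Consumers lose the trapezoid between P* and P_b out to Q_t plus the triangle from Q_t to Q*: change in CS = 78.8438 - 108.375 = -29.5312.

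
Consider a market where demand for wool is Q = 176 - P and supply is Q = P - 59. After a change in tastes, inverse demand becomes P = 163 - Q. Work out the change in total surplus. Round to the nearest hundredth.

-718.25

Rewriting demand in inverse form: P = 176 - Q.
Rewriting supply in inverse form: P = 59 + Q.
Initial equilibrium: Q_0 = 58.5, P_0 = 117.5; CS_0 = (1/2)(58.5)(58.5) = 1711.125, PS_0 = (1/2)(58.5)(58.5) = 1711.125.
New equilibrium: 163 - Q = 59 + Q gives Q_1 = 52, P_1 = 111; CS_1 = 1352, PS_1 = 1352.
Change in total surplus = (1352 + 1352) - (1711.125 + 1711.125) = -718.25.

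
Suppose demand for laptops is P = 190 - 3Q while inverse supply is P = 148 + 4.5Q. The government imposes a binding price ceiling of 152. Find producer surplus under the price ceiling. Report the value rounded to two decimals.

1.78

Without the control, 190 - 3Q = 148 + 4.5Q so Q* = 5.6 and P* = 173.2.
At P = 152, sellers supply (152 - 148)/4.5 = 0.8889 while buyers want more, so the quantity traded is 0.8889 at price 152.
PS is the triangle above supply below 152: (1/2)(0.8889)(152 - 148) = 1.7778.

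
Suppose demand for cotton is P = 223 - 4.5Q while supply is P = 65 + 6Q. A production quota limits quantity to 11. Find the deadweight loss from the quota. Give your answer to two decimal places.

Unrestricted equilibrium: Q* = (223 - 65)/(4.5 + 6) = 15.0476.
At Q = 11 the demand price is 223 - 4.5(11) = 173.5 and the supply price is 65 + 6(11) = 131.
Deadweight loss is the triangle between the curves from 11 to 15.0476: (1/2)(173.5 - 131)(15.0476 - 11) = 86.0119.

86.01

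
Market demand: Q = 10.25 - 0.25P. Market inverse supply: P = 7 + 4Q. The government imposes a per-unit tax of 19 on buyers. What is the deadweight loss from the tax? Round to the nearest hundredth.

22.56

Rewriting demand in inverse form: P = 41 - 4Q.
Without the tax, 41 - 4Q = 7 + 4Q so Q* = 4.25 and P* = 24.
A tax on buyers shifts demand down by 19: (41 - 19) - 4Q = 7 + 4Q, so Q_t = 1.875. Buyers pay P_b = 33.5; sellers receive P_s = P_b - 19 = 14.5.
Deadweight loss is the triangle between the curves from Q_t to Q*: (1/2)(4.25 - 1.875)(19) = 22.5625.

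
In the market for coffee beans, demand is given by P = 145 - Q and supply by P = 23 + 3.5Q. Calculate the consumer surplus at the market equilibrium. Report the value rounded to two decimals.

367.51

Set 145 - Q = 23 + 3.5Q, which gives 122 = 4.5Q, so Q* = 27.1111 and P* = 145 - (27.1111) = 117.8889.
CS is the area between the demand curve and P* from 0 to Q*: (1/2)(27.1111)(27.1111) = 367.5062.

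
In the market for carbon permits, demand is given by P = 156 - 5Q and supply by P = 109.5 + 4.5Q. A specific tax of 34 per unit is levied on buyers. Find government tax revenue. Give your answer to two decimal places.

44.74

Without the tax, 156 - 5Q = 109.5 + 4.5Q so Q* = 4.8947 and P* = 131.5263.
A tax on buyers shifts demand down by 34: (156 - 34) - 5Q = 109.5 + 4.5Q, so Q_t = 1.3158. Buyers pay P_b = 149.4211; sellers receive P_s = P_b - 34 = 115.4211.
Revenue is the tax times quantity traded: 34 x 1.3158 = 44.7368.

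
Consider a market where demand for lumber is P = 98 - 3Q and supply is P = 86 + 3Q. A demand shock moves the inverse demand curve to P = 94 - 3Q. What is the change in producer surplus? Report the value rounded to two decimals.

Initial equilibrium: Q_0 = 2, P_0 = 92; CS_0 = (1/2)(2)(6) = 6, PS_0 = (1/2)(2)(6) = 6.
New equilibrium: 94 - 3Q = 86 + 3Q gives Q_1 = 1.3333, P_1 = 90; CS_1 = 2.6667, PS_1 = 2.6667.
Change in producer surplus = 2.6667 - 6 = -3.3333.

-3.33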